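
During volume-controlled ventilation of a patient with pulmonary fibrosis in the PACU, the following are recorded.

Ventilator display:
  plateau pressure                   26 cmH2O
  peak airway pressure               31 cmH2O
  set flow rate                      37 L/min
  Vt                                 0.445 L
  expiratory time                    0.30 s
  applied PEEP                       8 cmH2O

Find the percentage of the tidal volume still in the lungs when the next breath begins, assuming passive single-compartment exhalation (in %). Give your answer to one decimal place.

Flow: 37 L/min ÷ 60 = 0.6167 L/s.
R = (PIP − Pplat)/V̇ = (31 − 26) / 0.6167 = 5.0/0.6167 = 8.108 cmH2O·s/L.
C = Vt/(Pplat − PEEP) = 445.0 / (26 − 8) = 445.0/18.0 = 24.722 mL/cmH2O.
τ = R × C = 8.108 × 0.02472 L/cmH2O = 0.2004 s.
Fraction remaining at end-expiration = e^(−Te/τ) = e^(−0.30/0.2004) = 0.2238 → 22.38%.

22.4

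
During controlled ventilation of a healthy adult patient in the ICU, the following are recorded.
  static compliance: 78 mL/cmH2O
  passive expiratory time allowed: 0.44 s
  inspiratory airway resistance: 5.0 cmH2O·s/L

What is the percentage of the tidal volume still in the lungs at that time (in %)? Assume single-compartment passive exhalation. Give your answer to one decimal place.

τ = R × C = 5.0 × 78 mL/cmH2O = 5.0 × 0.078 L/cmH2O = 0.39 s.
Passive exhalation: V(t)/V₀ = e^(−t/τ) = e^(−0.44/0.39) = 0.3236.
Fraction remaining = 0.3236 → 32.36%.

32.4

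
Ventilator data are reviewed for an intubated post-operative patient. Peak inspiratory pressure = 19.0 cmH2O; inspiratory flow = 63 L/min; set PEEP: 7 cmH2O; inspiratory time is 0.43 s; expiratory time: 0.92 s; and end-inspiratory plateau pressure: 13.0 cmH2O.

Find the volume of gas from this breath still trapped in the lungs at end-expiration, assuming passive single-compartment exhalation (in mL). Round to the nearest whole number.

Flow: 63 L/min ÷ 60 = 1.05 L/s.
Vt = flow × Ti = 1.05 L/s × 0.43 s × 1000 mL/L = 451.5 mL.
R = (PIP − Pplat)/V̇ = (19.0 − 13.0) / 1.05 = 6.0/1.05 = 5.714 cmH2O·s/L.
C = Vt/(Pplat − PEEP) = 451.5 / (13.0 − 7) = 451.5/6.0 = 75.25 mL/cmH2O.
τ = R × C = 5.714 × 0.07525 L/cmH2O = 0.43 s.
Fraction remaining = e^(−Te/τ) = e^(−0.92/0.43) = 0.1177.
Trapped volume = 451.5 × 0.1177 = 53.142 mL.

53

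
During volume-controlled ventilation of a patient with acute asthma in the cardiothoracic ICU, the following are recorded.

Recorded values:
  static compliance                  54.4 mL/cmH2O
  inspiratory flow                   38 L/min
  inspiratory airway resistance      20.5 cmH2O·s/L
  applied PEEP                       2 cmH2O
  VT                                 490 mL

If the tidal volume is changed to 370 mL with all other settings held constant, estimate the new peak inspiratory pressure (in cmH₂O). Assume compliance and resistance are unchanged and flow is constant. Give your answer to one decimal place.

Flow: 38 L/min ÷ 60 = 0.6333 L/s.
PIP = Vt/C + R·V̇ + PEEP (constant-flow equation of motion).
Only the elastic term changes: ΔPIP = ΔVt / C = (370 − 490) / 54.4 = -2.206 cmH2O.
Original PIP = 490/54.4 + 20.5×0.6333 + 2 = 23.99 cmH2O; new PIP = 23.99 + (-2.206) = 21.784 cmH2O.

21.8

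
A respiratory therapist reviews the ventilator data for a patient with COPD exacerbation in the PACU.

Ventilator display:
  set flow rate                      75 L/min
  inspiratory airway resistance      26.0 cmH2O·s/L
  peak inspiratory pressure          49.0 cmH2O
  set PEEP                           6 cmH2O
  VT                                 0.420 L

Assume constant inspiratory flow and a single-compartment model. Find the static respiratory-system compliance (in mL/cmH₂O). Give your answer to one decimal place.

Flow: 75 L/min ÷ 60 = 1.25 L/s.
Equation of motion (constant flow): PIP = Vt/C + R·V̇ + PEEP.
Vt/C = PIP − R·V̇ − PEEP = 49.0 − 26.0×1.25 − 6 = 49.0 − 32.5 − 6 = 10.5 cmH2O.
C = Vt / 10.5 = 420 / 10.5 = 40.0 mL/cmH2O.

40.0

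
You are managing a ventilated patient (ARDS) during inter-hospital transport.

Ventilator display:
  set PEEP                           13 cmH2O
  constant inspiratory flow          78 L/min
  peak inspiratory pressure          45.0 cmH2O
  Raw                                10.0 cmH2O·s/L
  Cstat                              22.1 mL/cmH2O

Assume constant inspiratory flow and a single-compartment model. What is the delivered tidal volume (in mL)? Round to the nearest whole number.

Flow: 78 L/min ÷ 60 = 1.3 L/s.
Equation of motion (constant flow): PIP = Vt/C + R·V̇ + PEEP.
Vt/C = PIP − R·V̇ − PEEP = 45.0 − 13.0 − 13 = 19.0 cmH2O.
Vt = C × 19.0 = 22.1 × 19.0 = 419.9 mL.

420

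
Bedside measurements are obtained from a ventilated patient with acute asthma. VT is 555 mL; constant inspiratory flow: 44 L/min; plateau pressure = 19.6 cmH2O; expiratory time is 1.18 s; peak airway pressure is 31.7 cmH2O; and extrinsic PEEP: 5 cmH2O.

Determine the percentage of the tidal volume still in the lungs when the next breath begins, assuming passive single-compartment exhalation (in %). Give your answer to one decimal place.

15.2

Flow: 44 L/min ÷ 60 = 0.7333 L/s.
R = (PIP − Pplat)/V̇ = (31.7 − 19.6) / 0.7333 = 12.1/0.7333 = 16.501 cmH2O·s/L.
C = Vt/(Pplat − PEEP) = 555.0 / (19.6 − 5) = 555.0/14.6 = 38.014 mL/cmH2O.
τ = R × C = 16.501 × 0.03801 L/cmH2O = 0.6272 s.
Fraction remaining at end-expiration = e^(−Te/τ) = e^(−1.18/0.6272) = 0.1524 → 15.24%.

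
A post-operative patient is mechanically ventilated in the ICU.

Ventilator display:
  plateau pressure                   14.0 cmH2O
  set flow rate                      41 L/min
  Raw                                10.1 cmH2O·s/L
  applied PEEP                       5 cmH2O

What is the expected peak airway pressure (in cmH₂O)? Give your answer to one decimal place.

20.9

Flow: 41 L/min ÷ 60 = 0.6833 L/s.
PIP = Pplat + Raw × flow = 14.0 + 10.1 × 0.6833 = 14.0 + 6.901 = 20.901 cmH2O.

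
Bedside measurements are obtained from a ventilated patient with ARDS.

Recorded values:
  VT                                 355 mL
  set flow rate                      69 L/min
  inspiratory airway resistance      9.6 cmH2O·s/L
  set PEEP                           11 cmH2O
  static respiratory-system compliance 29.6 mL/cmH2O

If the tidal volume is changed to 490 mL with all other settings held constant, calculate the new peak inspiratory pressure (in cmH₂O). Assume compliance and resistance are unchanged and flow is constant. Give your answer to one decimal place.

Flow: 69 L/min ÷ 60 = 1.15 L/s.
PIP = Vt/C + R·V̇ + PEEP (constant-flow equation of motion).
Only the elastic term changes: ΔPIP = ΔVt / C = (490 − 355) / 29.6 = 4.561 cmH2O.
Original PIP = 355/29.6 + 9.6×1.15 + 11 = 34.033 cmH2O; new PIP = 34.033 + (4.561) = 38.594 cmH2O.

38.6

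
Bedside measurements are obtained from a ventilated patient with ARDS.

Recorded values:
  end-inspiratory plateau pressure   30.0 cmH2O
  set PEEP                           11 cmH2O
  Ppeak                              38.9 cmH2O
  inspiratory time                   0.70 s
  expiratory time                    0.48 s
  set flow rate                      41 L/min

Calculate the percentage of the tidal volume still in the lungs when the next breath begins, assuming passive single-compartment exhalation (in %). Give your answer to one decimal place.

23.1

Flow: 41 L/min ÷ 60 = 0.6833 L/s.
Vt = flow × Ti = 0.6833 L/s × 0.70 s × 1000 mL/L = 478.31 mL.
R = (PIP − Pplat)/V̇ = (38.9 − 30.0) / 0.6833 = 8.9/0.6833 = 13.025 cmH2O·s/L.
C = Vt/(Pplat − PEEP) = 478.31 / (30.0 − 11) = 478.31/19.0 = 25.174 mL/cmH2O.
τ = R × C = 13.025 × 0.02517 L/cmH2O = 0.3278 s.
Fraction remaining at end-expiration = e^(−Te/τ) = e^(−0.48/0.3278) = 0.2312 → 23.12%.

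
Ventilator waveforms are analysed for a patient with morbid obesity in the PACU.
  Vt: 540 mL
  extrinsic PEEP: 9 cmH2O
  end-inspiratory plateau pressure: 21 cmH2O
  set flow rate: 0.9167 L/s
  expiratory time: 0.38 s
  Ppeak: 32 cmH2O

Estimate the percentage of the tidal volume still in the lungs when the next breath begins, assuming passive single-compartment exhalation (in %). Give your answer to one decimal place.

R = (PIP − Pplat)/V̇ = (32 − 21) / 0.9167 = 11.0/0.9167 = 12.0 cmH2O·s/L.
C = Vt/(Pplat − PEEP) = 540.0 / (21 − 9) = 540.0/12.0 = 45.0 mL/cmH2O.
τ = R × C = 12.0 × 0.045 L/cmH2O = 0.54 s.
Fraction remaining at end-expiration = e^(−Te/τ) = e^(−0.38/0.54) = 0.4947 → 49.47%.

49.5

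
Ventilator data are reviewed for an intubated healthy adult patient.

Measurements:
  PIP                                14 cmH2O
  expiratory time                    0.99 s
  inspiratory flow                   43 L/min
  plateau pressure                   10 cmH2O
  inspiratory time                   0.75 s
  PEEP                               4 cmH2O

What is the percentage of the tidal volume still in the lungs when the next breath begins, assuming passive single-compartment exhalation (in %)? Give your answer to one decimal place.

Flow: 43 L/min ÷ 60 = 0.7167 L/s.
Vt = flow × Ti = 0.7167 L/s × 0.75 s × 1000 mL/L = 537.53 mL.
R = (PIP − Pplat)/V̇ = (14 − 10) / 0.7167 = 4.0/0.7167 = 5.581 cmH2O·s/L.
C = Vt/(Pplat − PEEP) = 537.53 / (10 − 4) = 537.53/6.0 = 89.588 mL/cmH2O.
τ = R × C = 5.581 × 0.08959 L/cmH2O = 0.5 s.
Fraction remaining at end-expiration = e^(−Te/τ) = e^(−0.99/0.5) = 0.1381 → 13.81%.

13.8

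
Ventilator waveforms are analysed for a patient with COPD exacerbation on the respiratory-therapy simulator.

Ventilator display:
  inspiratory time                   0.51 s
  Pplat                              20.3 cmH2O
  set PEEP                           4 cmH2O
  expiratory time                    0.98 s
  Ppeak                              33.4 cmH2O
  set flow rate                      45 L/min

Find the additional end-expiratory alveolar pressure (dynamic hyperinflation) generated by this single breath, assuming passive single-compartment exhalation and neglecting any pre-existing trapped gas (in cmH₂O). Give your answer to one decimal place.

Flow: 45 L/min ÷ 60 = 0.75 L/s.
Vt = flow × Ti = 0.75 L/s × 0.51 s × 1000 mL/L = 382.5 mL.
R = (PIP − Pplat)/V̇ = (33.4 − 20.3) / 0.75 = 13.1/0.75 = 17.467 cmH2O·s/L.
C = Vt/(Pplat − PEEP) = 382.5 / (20.3 − 4) = 382.5/16.3 = 23.466 mL/cmH2O.
τ = R × C = 17.467 × 0.02347 L/cmH2O = 0.41 s.
Fraction remaining = e^(−Te/τ) = e^(−0.98/0.41) = 0.09161; trapped volume = 382.5 × 0.09161 = 35.041 mL.
Additional alveolar pressure from trapping ≈ V_trapped / C = 35.041 / 23.466 = 1.493 cmH2O.

1.5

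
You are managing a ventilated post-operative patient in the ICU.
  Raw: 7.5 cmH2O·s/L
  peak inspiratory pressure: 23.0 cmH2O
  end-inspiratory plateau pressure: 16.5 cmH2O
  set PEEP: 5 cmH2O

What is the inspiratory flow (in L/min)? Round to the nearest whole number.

flow = (PIP − Pplat) / Raw = (23.0 − 16.5) / 7.5 = 0.8667 L/s × 60 = 52.002 L/min.

52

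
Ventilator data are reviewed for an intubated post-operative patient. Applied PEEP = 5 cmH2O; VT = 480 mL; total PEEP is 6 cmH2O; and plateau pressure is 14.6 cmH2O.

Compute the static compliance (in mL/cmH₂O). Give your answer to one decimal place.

End-expiratory occlusion gives total PEEP = 6 cmH2O (intrinsic PEEP = 6 − 5 = 1). Use total PEEP for the elastic gradient.
Cstat = Vt / (Pplat − PEEPtotal) = 480 / (14.6 − 6) = 480 / 8.6 = 55.814 mL/cmH2O.

55.8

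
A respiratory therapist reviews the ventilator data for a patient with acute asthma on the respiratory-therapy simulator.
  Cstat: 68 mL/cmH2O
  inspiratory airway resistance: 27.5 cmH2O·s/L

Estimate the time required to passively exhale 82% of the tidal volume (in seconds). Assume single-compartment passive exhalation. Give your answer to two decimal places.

3.21

τ = R × C = 27.5 × 68 mL/cmH2O = 27.5 × 0.068 L/cmH2O = 1.87 s.
Exhaled fraction f = 1 − e^(−t/τ) → t = −τ·ln(1 − f) = −1.87·ln(0.18) = 3.207 s.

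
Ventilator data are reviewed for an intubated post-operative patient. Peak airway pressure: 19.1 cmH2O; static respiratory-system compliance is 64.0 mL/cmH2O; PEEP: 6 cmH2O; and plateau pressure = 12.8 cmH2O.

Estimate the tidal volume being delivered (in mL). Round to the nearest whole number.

435

Vt = Cstat × (Pplat − PEEP) = 64.0 × (12.8 − 6) = 64.0 × 6.8 = 435.2 mL.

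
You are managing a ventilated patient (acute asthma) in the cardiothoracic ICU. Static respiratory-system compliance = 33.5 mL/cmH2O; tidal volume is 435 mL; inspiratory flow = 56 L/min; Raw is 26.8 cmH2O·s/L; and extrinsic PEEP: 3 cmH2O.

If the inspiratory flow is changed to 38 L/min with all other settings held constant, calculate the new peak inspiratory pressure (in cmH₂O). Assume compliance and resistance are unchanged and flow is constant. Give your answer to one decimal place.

33.0

Flow: 56 L/min ÷ 60 = 0.9333 L/s.
New flow: 38 L/min ÷ 60 = 0.6333 L/s.
PIP = Vt/C + R·V̇ + PEEP (constant-flow equation of motion).
Only the resistive term changes: ΔPIP = R × ΔV̇ = 26.8 × (0.6333 − 0.9333) = 26.8 × -0.3 = -8.04 cmH2O.
Original PIP = 435/33.5 + 26.8×0.9333 + 3 = 40.998 cmH2O; new PIP = 40.998 + (-8.04) = 32.958 cmH2O.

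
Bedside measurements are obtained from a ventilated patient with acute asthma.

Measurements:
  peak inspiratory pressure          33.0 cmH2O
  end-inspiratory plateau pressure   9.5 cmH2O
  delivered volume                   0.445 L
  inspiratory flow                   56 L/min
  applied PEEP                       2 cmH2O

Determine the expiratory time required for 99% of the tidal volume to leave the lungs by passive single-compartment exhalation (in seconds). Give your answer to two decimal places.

Flow: 56 L/min ÷ 60 = 0.9333 L/s.
R = (PIP − Pplat)/V̇ = (33.0 − 9.5) / 0.9333 = 23.5/0.9333 = 25.179 cmH2O·s/L.
C = Vt/(Pplat − PEEP) = 445.0 / (9.5 − 2) = 445.0/7.5 = 59.333 mL/cmH2O.
τ = R × C = 25.179 × 0.05933 L/cmH2O = 1.494 s.
t = −τ·ln(1 − 0.99) = −1.494·ln(0.01) = 6.88 s.

6.88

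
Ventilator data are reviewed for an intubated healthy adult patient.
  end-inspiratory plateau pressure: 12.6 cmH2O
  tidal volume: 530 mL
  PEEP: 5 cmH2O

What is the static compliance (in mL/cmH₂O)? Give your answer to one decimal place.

Cstat = Vt / (Pplat − PEEP) = 530 / (12.6 − 5) = 530 / 7.6 = 69.737 mL/cmH2O.

69.7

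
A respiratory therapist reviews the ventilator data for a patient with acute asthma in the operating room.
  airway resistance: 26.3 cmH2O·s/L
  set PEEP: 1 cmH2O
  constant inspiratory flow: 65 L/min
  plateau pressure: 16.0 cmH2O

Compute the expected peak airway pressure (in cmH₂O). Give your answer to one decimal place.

44.5

Flow: 65 L/min ÷ 60 = 1.0833 L/s.
PIP = Pplat + Raw × flow = 16.0 + 26.3 × 1.0833 = 16.0 + 28.491 = 44.491 cmH2O.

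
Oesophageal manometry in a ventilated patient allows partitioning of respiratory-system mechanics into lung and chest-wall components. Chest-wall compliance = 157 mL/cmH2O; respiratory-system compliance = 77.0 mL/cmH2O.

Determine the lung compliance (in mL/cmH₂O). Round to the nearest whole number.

151

1/CL = 1/Crs − 1/Ccw.
1/CL = 1/77.0 − 1/157 = 0.006618.
CL = 151.1 mL/cmH2O.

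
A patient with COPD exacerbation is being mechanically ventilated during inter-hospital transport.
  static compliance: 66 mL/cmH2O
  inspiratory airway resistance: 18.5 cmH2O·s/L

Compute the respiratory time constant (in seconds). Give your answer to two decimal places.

1.22

τ = R × C = 18.5 × 66 mL/cmH2O = 18.5 × 0.066 L/cmH2O = 1.221 s.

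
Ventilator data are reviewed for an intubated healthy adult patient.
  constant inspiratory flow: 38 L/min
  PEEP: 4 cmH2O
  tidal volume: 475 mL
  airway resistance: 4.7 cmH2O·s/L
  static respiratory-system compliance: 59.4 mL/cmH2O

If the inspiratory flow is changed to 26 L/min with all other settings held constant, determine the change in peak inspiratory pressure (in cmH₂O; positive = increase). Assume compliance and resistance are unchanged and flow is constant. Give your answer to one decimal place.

-0.9

Flow: 38 L/min ÷ 60 = 0.6333 L/s.
New flow: 26 L/min ÷ 60 = 0.4333 L/s.
PIP = Vt/C + R·V̇ + PEEP (constant-flow equation of motion).
Only the resistive term changes: ΔPIP = R × ΔV̇ = 4.7 × (0.4333 − 0.6333) = 4.7 × -0.2 = -0.94 cmH2O.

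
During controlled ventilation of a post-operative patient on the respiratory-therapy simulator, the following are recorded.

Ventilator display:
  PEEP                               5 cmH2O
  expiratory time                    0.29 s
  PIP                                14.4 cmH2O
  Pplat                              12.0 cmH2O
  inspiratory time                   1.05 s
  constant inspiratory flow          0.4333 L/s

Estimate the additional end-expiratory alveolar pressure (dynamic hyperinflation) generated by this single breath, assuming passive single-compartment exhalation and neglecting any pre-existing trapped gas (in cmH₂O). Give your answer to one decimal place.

Vt = flow × Ti = 0.4333 L/s × 1.05 s × 1000 mL/L = 454.97 mL.
R = (PIP − Pplat)/V̇ = (14.4 − 12.0) / 0.4333 = 2.4/0.4333 = 5.539 cmH2O·s/L.
C = Vt/(Pplat − PEEP) = 454.97 / (12.0 − 5) = 454.97/7.0 = 64.996 mL/cmH2O.
τ = R × C = 5.539 × 0.065 L/cmH2O = 0.36 s.
Fraction remaining = e^(−Te/τ) = e^(−0.29/0.36) = 0.4468; trapped volume = 454.97 × 0.4468 = 203.28 mL.
Additional alveolar pressure from trapping ≈ V_trapped / C = 203.28 / 64.996 = 3.128 cmH2O.

3.1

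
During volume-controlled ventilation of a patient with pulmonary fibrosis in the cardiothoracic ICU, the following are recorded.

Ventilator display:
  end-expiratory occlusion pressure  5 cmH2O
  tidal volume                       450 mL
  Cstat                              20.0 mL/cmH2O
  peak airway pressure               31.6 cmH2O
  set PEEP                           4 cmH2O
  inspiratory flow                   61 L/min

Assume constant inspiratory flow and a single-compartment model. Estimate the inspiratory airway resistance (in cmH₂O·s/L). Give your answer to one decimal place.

Flow: 61 L/min ÷ 60 = 1.0167 L/s.
Total PEEP = 5 cmH2O (set 4 + intrinsic 1); this is the baseline alveolar pressure.
Equation of motion (constant flow): PIP = Vt/C + R·V̇ + PEEP.
R·V̇ = PIP − Vt/C − PEEP = 31.6 − 450/20.0 − 5 = 31.6 − 22.5 − 5 = 4.1 cmH2O.
R = 4.1 / 1.0167 = 4.033 cmH2O·s/L.

4.0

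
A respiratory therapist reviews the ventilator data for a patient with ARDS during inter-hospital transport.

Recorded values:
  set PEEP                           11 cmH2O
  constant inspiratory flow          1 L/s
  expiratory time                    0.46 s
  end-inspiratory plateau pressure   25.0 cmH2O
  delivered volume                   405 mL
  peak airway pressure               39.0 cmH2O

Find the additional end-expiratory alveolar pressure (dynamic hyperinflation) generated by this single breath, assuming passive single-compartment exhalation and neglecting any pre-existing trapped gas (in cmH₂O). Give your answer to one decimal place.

4.5

R = (PIP − Pplat)/V̇ = (39.0 − 25.0) / 1 = 14.0/1 = 14.0 cmH2O·s/L.
C = Vt/(Pplat − PEEP) = 405.0 / (25.0 − 11) = 405.0/14.0 = 28.929 mL/cmH2O.
τ = R × C = 14.0 × 0.02893 L/cmH2O = 0.405 s.
Fraction remaining = e^(−Te/τ) = e^(−0.46/0.405) = 0.3212; trapped volume = 405.0 × 0.3212 = 130.09 mL.
Additional alveolar pressure from trapping ≈ V_trapped / C = 130.09 / 28.929 = 4.497 cmH2O.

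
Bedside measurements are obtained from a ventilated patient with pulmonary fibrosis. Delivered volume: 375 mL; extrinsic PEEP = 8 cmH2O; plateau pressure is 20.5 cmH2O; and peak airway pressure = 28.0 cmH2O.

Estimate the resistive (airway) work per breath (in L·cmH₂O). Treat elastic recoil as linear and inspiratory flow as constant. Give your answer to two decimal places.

2.81

With constant inspiratory flow the resistive pressure is constant at PIP − Pplat = 28.0 − 20.5 = 7.5 cmH2O, so resistive work = 7.5 × 0.375 = 2.813 L·cmH2O.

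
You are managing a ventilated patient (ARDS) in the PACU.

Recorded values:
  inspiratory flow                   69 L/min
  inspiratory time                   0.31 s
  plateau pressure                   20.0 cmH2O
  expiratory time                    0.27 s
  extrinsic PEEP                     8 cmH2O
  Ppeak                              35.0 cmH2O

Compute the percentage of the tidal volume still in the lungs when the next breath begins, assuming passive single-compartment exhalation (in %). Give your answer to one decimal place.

Flow: 69 L/min ÷ 60 = 1.15 L/s.
Vt = flow × Ti = 1.15 L/s × 0.31 s × 1000 mL/L = 356.5 mL.
R = (PIP − Pplat)/V̇ = (35.0 − 20.0) / 1.15 = 15.0/1.15 = 13.043 cmH2O·s/L.
C = Vt/(Pplat − PEEP) = 356.5 / (20.0 − 8) = 356.5/12.0 = 29.708 mL/cmH2O.
τ = R × C = 13.043 × 0.02971 L/cmH2O = 0.3875 s.
Fraction remaining at end-expiration = e^(−Te/τ) = e^(−0.27/0.3875) = 0.4982 → 49.82%.

49.8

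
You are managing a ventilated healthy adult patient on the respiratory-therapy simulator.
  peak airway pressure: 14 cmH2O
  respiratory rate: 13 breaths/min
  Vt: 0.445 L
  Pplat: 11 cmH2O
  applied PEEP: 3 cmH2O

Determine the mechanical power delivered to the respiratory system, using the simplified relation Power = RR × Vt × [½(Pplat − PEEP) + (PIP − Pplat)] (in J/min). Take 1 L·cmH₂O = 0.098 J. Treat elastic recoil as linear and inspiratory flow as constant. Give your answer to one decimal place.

Per-breath work = Vt × [½(Pplat−PEEP) + (PIP−Pplat)] = 0.445 × [0.5×8.0 + 3.0] = 0.445 × 7.0 = 3.115 L·cmH2O.
Power = 13 × 3.115 = 40.495 L·cmH2O/min.
× 0.098 J/(L·cmH2O) → 3.969 J/min.

4.0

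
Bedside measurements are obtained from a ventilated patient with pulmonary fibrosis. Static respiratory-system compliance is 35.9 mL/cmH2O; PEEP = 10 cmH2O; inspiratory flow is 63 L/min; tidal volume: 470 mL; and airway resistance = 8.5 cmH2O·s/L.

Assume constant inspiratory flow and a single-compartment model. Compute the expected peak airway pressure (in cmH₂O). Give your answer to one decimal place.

Flow: 63 L/min ÷ 60 = 1.05 L/s.
Equation of motion (constant flow): PIP = Vt/C + R·V̇ + PEEP.
PIP = 470/35.9 + 8.5×1.05 + 10 = 13.092 + 8.925 + 10 = 32.017 cmH2O.

32.0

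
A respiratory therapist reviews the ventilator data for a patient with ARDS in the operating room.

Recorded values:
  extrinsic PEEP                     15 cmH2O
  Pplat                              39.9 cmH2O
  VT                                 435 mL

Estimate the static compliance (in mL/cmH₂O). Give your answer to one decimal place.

Cstat = Vt / (Pplat − PEEP) = 435 / (39.9 − 15) = 435 / 24.9 = 17.47 mL/cmH2O.

17.5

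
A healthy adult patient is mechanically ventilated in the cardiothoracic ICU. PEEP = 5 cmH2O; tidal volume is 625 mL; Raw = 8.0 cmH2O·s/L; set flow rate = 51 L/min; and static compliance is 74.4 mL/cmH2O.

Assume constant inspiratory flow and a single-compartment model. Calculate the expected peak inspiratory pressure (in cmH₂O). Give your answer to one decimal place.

Flow: 51 L/min ÷ 60 = 0.85 L/s.
Equation of motion (constant flow): PIP = Vt/C + R·V̇ + PEEP.
PIP = 625/74.4 + 8.0×0.85 + 5 = 8.401 + 6.8 + 5 = 20.201 cmH2O.

20.2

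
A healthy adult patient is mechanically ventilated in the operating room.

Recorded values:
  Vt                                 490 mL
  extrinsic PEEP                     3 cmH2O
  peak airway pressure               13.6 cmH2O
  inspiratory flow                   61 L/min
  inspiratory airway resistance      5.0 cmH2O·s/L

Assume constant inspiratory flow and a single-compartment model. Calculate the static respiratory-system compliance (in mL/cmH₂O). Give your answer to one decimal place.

88.8

Flow: 61 L/min ÷ 60 = 1.0167 L/s.
Equation of motion (constant flow): PIP = Vt/C + R·V̇ + PEEP.
Vt/C = PIP − R·V̇ − PEEP = 13.6 − 5.0×1.0167 − 3 = 13.6 − 5.084 − 3 = 5.516 cmH2O.
C = Vt / 5.516 = 490 / 5.516 = 88.832 mL/cmH2O.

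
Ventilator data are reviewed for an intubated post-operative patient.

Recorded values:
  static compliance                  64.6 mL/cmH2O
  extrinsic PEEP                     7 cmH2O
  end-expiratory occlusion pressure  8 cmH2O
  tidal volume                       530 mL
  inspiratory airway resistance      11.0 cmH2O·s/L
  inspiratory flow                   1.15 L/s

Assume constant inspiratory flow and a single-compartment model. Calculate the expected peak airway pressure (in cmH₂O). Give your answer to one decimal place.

Total PEEP = 8 cmH2O (set 7 + intrinsic 1); this is the baseline alveolar pressure.
Equation of motion (constant flow): PIP = Vt/C + R·V̇ + PEEP.
PIP = 530/64.6 + 11.0×1.15 + 8 = 8.204 + 12.65 + 8 = 28.854 cmH2O.

28.9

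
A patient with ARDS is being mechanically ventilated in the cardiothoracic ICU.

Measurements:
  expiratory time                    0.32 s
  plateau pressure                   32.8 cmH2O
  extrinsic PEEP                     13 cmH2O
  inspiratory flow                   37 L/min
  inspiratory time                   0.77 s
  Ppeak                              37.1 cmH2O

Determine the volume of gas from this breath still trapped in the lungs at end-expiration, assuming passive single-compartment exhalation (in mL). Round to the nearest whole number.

Flow: 37 L/min ÷ 60 = 0.6167 L/s.
Vt = flow × Ti = 0.6167 L/s × 0.77 s × 1000 mL/L = 474.86 mL.
R = (PIP − Pplat)/V̇ = (37.1 − 32.8) / 0.6167 = 4.3/0.6167 = 6.973 cmH2O·s/L.
C = Vt/(Pplat − PEEP) = 474.86 / (32.8 − 13) = 474.86/19.8 = 23.983 mL/cmH2O.
τ = R × C = 6.973 × 0.02398 L/cmH2O = 0.1672 s.
Fraction remaining = e^(−Te/τ) = e^(−0.32/0.1672) = 0.1475.
Trapped volume = 474.86 × 0.1475 = 70.042 mL.

70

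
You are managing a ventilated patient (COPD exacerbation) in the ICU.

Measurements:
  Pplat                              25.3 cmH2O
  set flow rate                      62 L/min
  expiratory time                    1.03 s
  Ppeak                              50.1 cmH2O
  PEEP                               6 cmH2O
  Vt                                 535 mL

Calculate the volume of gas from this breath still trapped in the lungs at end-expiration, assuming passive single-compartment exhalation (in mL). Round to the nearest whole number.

Flow: 62 L/min ÷ 60 = 1.0333 L/s.
R = (PIP − Pplat)/V̇ = (50.1 − 25.3) / 1.0333 = 24.8/1.0333 = 24.001 cmH2O·s/L.
C = Vt/(Pplat − PEEP) = 535.0 / (25.3 − 6) = 535.0/19.3 = 27.72 mL/cmH2O.
τ = R × C = 24.001 × 0.02772 L/cmH2O = 0.6653 s.
Fraction remaining = e^(−Te/τ) = e^(−1.03/0.6653) = 0.2126.
Trapped volume = 535.0 × 0.2126 = 113.74 mL.

114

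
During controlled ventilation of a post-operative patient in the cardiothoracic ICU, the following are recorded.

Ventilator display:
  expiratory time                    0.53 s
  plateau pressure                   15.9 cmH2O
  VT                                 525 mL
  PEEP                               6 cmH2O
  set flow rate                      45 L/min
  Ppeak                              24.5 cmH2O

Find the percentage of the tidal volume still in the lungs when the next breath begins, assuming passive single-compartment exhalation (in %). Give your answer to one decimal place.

Flow: 45 L/min ÷ 60 = 0.75 L/s.
R = (PIP − Pplat)/V̇ = (24.5 − 15.9) / 0.75 = 8.6/0.75 = 11.467 cmH2O·s/L.
C = Vt/(Pplat − PEEP) = 525.0 / (15.9 − 6) = 525.0/9.9 = 53.03 mL/cmH2O.
τ = R × C = 11.467 × 0.05303 L/cmH2O = 0.6081 s.
Fraction remaining at end-expiration = e^(−Te/τ) = e^(−0.53/0.6081) = 0.4183 → 41.83%.

41.8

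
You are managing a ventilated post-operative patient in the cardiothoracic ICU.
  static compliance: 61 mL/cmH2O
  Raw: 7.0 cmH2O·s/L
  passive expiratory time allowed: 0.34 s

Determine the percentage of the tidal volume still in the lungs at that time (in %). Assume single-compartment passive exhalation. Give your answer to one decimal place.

45.1

τ = R × C = 7.0 × 61 mL/cmH2O = 7.0 × 0.061 L/cmH2O = 0.427 s.
Passive exhalation: V(t)/V₀ = e^(−t/τ) = e^(−0.34/0.427) = 0.451.
Fraction remaining = 0.451 → 45.1%.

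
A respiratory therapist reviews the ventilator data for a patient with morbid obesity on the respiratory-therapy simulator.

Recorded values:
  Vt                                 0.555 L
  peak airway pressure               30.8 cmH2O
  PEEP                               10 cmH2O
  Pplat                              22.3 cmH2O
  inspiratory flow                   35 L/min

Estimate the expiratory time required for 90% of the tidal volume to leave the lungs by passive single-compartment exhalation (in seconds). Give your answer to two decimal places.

Flow: 35 L/min ÷ 60 = 0.5833 L/s.
R = (PIP − Pplat)/V̇ = (30.8 − 22.3) / 0.5833 = 8.5/0.5833 = 14.572 cmH2O·s/L.
C = Vt/(Pplat − PEEP) = 555.0 / (22.3 − 10) = 555.0/12.3 = 45.122 mL/cmH2O.
τ = R × C = 14.572 × 0.04512 L/cmH2O = 0.6575 s.
t = −τ·ln(1 − 0.90) = −0.6575·ln(0.1) = 1.514 s.

1.51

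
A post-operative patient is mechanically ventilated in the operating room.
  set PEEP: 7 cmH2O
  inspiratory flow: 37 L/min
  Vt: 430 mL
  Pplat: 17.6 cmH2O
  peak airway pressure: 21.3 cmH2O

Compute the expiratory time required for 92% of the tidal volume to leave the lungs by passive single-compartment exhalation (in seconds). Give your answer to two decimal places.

0.61

Flow: 37 L/min ÷ 60 = 0.6167 L/s.
R = (PIP − Pplat)/V̇ = (21.3 − 17.6) / 0.6167 = 3.7/0.6167 = 6.0 cmH2O·s/L.
C = Vt/(Pplat − PEEP) = 430.0 / (17.6 − 7) = 430.0/10.6 = 40.566 mL/cmH2O.
τ = R × C = 6.0 × 0.04057 L/cmH2O = 0.2434 s.
t = −τ·ln(1 − 0.92) = −0.2434·ln(0.08) = 0.6148 s.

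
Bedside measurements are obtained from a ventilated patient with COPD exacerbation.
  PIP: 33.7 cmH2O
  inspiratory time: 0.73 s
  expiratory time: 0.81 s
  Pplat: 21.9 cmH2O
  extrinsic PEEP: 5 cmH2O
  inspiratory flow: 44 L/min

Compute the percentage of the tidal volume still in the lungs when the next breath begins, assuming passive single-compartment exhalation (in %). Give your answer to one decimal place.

20.4

Flow: 44 L/min ÷ 60 = 0.7333 L/s.
Vt = flow × Ti = 0.7333 L/s × 0.73 s × 1000 mL/L = 535.31 mL.
R = (PIP − Pplat)/V̇ = (33.7 − 21.9) / 0.7333 = 11.8/0.7333 = 16.092 cmH2O·s/L.
C = Vt/(Pplat − PEEP) = 535.31 / (21.9 − 5) = 535.31/16.9 = 31.675 mL/cmH2O.
τ = R × C = 16.092 × 0.03168 L/cmH2O = 0.5098 s.
Fraction remaining at end-expiration = e^(−Te/τ) = e^(−0.81/0.5098) = 0.2042 → 20.42%.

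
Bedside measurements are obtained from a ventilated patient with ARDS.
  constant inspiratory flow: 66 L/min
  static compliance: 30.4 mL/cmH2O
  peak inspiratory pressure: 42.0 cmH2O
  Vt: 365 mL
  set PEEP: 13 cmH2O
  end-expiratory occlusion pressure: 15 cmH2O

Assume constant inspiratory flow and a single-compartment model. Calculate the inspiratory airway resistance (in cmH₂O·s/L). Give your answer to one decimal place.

Flow: 66 L/min ÷ 60 = 1.1 L/s.
Total PEEP = 15 cmH2O (set 13 + intrinsic 2); this is the baseline alveolar pressure.
Equation of motion (constant flow): PIP = Vt/C + R·V̇ + PEEP.
R·V̇ = PIP − Vt/C − PEEP = 42.0 − 365/30.4 − 15 = 42.0 − 12.007 − 15 = 14.993 cmH2O.
R = 14.993 / 1.1 = 13.63 cmH2O·s/L.

13.6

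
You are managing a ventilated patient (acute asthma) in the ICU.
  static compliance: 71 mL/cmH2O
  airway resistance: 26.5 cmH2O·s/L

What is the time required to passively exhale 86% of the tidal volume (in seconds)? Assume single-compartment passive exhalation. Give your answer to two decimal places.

τ = R × C = 26.5 × 71 mL/cmH2O = 26.5 × 0.071 L/cmH2O = 1.882 s.
Exhaled fraction f = 1 − e^(−t/τ) → t = −τ·ln(1 − f) = −1.882·ln(0.14) = 3.7 s.

3.70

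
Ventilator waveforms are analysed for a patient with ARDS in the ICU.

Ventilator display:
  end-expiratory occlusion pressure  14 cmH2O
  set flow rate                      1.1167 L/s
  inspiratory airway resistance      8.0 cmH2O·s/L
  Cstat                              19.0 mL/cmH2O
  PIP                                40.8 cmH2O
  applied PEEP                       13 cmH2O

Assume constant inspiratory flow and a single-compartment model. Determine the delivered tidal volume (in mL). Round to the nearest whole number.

Total PEEP = 14 cmH2O (set 13 + intrinsic 1); this is the baseline alveolar pressure.
Equation of motion (constant flow): PIP = Vt/C + R·V̇ + PEEP.
Vt/C = PIP − R·V̇ − PEEP = 40.8 − 8.934 − 14 = 17.866 cmH2O.
Vt = C × 17.866 = 19.0 × 17.866 = 339.45 mL.

339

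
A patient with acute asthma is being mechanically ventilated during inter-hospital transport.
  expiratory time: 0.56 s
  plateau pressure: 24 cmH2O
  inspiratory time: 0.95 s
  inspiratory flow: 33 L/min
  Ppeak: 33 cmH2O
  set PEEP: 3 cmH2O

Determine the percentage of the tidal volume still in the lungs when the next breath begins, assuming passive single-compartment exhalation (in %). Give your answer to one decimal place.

Flow: 33 L/min ÷ 60 = 0.55 L/s.
Vt = flow × Ti = 0.55 L/s × 0.95 s × 1000 mL/L = 522.5 mL.
R = (PIP − Pplat)/V̇ = (33 − 24) / 0.55 = 9.0/0.55 = 16.364 cmH2O·s/L.
C = Vt/(Pplat − PEEP) = 522.5 / (24 − 3) = 522.5/21.0 = 24.881 mL/cmH2O.
τ = R × C = 16.364 × 0.02488 L/cmH2O = 0.4071 s.
Fraction remaining at end-expiration = e^(−Te/τ) = e^(−0.56/0.4071) = 0.2527 → 25.27%.

25.3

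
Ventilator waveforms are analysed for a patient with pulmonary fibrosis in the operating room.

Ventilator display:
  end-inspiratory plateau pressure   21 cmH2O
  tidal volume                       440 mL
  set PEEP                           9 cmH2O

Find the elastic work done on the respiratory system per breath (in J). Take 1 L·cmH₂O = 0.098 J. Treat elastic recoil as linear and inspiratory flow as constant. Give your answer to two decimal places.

0.26

Elastic work ≈ ½ × (Pplat − PEEP) × Vt = 0.5 × (21 − 9) × 0.440 L = 0.5 × 12.0 × 0.440 = 2.64 L·cmH2O.
× 0.098 J/(L·cmH2O) → 0.2587 J.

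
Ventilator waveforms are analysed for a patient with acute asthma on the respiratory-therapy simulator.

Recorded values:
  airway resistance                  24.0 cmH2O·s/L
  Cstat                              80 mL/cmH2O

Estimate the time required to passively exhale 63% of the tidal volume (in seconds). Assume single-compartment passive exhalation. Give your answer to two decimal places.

1.91

τ = R × C = 24.0 × 80 mL/cmH2O = 24.0 × 0.080 L/cmH2O = 1.92 s.
Exhaled fraction f = 1 − e^(−t/τ) → t = −τ·ln(1 − f) = −1.92·ln(0.37) = 1.909 s.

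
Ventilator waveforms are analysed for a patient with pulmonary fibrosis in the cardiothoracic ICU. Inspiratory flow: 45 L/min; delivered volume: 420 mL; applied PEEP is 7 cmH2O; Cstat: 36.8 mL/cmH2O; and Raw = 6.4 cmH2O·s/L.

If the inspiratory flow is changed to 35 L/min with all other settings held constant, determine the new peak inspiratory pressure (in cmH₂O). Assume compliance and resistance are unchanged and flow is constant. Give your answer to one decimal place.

22.1

Flow: 45 L/min ÷ 60 = 0.75 L/s.
New flow: 35 L/min ÷ 60 = 0.5833 L/s.
PIP = Vt/C + R·V̇ + PEEP (constant-flow equation of motion).
Only the resistive term changes: ΔPIP = R × ΔV̇ = 6.4 × (0.5833 − 0.75) = 6.4 × -0.1667 = -1.067 cmH2O.
Original PIP = 420/36.8 + 6.4×0.75 + 7 = 23.213 cmH2O; new PIP = 23.213 + (-1.067) = 22.146 cmH2O.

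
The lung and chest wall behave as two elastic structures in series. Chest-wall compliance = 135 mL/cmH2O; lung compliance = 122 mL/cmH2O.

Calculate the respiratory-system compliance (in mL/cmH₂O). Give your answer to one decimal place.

64.1

Lung and chest wall are elastances in series: 1/Crs = 1/CL + 1/Ccw.
1/Crs = 1/122 + 1/135 = 0.0156.
Crs = 64.103 mL/cmH2O.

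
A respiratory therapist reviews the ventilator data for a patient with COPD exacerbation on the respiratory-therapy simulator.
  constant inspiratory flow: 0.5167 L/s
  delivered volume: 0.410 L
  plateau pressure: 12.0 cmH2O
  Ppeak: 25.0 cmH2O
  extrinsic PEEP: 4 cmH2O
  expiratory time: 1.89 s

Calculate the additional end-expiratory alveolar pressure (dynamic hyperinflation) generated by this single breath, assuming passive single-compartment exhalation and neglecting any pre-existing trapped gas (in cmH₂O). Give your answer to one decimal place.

1.8

R = (PIP − Pplat)/V̇ = (25.0 − 12.0) / 0.5167 = 13.0/0.5167 = 25.16 cmH2O·s/L.
C = Vt/(Pplat − PEEP) = 410.0 / (12.0 − 4) = 410.0/8.0 = 51.25 mL/cmH2O.
τ = R × C = 25.16 × 0.05125 L/cmH2O = 1.289 s.
Fraction remaining = e^(−Te/τ) = e^(−1.89/1.289) = 0.2308; trapped volume = 410.0 × 0.2308 = 94.628 mL.
Additional alveolar pressure from trapping ≈ V_trapped / C = 94.628 / 51.25 = 1.846 cmH2O.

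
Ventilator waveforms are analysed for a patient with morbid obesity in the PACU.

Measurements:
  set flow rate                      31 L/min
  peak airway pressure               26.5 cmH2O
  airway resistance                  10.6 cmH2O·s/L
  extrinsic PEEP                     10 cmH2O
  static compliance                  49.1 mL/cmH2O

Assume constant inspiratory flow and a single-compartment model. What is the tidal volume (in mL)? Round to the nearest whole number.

541

Flow: 31 L/min ÷ 60 = 0.5167 L/s.
Equation of motion (constant flow): PIP = Vt/C + R·V̇ + PEEP.
Vt/C = PIP − R·V̇ − PEEP = 26.5 − 5.477 − 10 = 11.023 cmH2O.
Vt = C × 11.023 = 49.1 × 11.023 = 541.23 mL.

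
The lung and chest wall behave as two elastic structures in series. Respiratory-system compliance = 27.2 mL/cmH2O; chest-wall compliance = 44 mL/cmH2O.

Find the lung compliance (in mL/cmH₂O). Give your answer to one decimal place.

1/CL = 1/Crs − 1/Ccw.
1/CL = 1/27.2 − 1/44 = 0.01404.
CL = 71.225 mL/cmH2O.

71.2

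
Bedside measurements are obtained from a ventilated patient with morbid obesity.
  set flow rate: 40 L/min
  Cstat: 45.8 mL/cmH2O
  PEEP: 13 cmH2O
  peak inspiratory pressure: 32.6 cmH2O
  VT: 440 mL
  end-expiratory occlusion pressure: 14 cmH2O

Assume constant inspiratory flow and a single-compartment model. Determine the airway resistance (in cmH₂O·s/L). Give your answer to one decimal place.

Flow: 40 L/min ÷ 60 = 0.6667 L/s.
Total PEEP = 14 cmH2O (set 13 + intrinsic 1); this is the baseline alveolar pressure.
Equation of motion (constant flow): PIP = Vt/C + R·V̇ + PEEP.
R·V̇ = PIP − Vt/C − PEEP = 32.6 − 440/45.8 − 14 = 32.6 − 9.607 − 14 = 8.993 cmH2O.
R = 8.993 / 0.6667 = 13.489 cmH2O·s/L.

13.5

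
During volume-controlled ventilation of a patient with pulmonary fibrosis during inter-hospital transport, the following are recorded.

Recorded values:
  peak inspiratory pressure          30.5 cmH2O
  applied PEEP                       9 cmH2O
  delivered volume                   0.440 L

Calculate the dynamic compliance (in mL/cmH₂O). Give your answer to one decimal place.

Dynamic compliance = Vt / (PIP − PEEP) = 440 / (30.5 − 9) = 440 / 21.5 = 20.465 mL/cmH2O.

20.5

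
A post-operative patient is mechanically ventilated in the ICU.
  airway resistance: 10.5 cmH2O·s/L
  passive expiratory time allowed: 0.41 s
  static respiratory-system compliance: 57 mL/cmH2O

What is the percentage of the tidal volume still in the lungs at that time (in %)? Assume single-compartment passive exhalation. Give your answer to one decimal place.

τ = R × C = 10.5 × 57 mL/cmH2O = 10.5 × 0.057 L/cmH2O = 0.5985 s.
Passive exhalation: V(t)/V₀ = e^(−t/τ) = e^(−0.41/0.5985) = 0.5041.
Fraction remaining = 0.5041 → 50.41%.

50.4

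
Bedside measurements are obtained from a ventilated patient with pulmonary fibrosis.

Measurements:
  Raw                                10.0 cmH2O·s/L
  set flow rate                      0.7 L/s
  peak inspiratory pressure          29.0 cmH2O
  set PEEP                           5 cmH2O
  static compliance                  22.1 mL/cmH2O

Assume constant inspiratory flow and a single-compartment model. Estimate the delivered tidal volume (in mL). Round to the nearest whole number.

376

Equation of motion (constant flow): PIP = Vt/C + R·V̇ + PEEP.
Vt/C = PIP − R·V̇ − PEEP = 29.0 − 7.0 − 5 = 17.0 cmH2O.
Vt = C × 17.0 = 22.1 × 17.0 = 375.7 mL.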